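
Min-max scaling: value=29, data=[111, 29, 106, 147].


min=29, max=147
(29-29)/(147-29) = 0/118 = 0.0

0.0


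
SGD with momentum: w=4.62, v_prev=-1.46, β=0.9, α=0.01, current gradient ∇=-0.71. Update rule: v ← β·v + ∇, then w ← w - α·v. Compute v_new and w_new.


v_new = 0.9·-1.46 - 0.71 = -1.314 - 0.71 = -2.024
w_new = 4.62 - 0.01·-2.024 = 4.62 + 0.02024 = 4.64024

v_new=-2.024, w_new=4.64024


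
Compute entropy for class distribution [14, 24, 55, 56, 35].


Probabilities: [14/184, 24/184, 55/184, 56/184, 35/184] ≈ [0.0761, 0.1304, 0.2989, 0.3043, 0.1902]
H = -((14/184)·log₂(14/184) + (24/184)·log₂(24/184) + (55/184)·log₂(55/184) + (56/184)·log₂(56/184) + (35/184)·log₂(35/184))
  = 2.1646 bits

2.1646 bits


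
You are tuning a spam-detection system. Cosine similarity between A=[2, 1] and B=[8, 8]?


A·B = 2·8 + 1·8 = 24
‖A‖ = √5 = 2.2361, ‖B‖ = √128 = 11.3137
cos = 24/(√5·√128) = 24/√640 = 0.9487

0.9487


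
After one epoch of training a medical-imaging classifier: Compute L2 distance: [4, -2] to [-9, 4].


d = √((4+ 9)² + (-2-4)²)
  = √(169 + 36)
  = √205 = 14.3178

14.3178


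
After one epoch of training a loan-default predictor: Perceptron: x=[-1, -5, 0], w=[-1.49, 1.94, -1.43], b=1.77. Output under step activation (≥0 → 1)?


z = (-1)·(-1.49) + (-5)·(1.94) + (0)·(-1.43) + 1.77
  = -6.44
step(z) = 0 (z<0)

0


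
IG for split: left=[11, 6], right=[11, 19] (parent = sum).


Parent = [22, 25], H_parent = 0.9971
H_left = 0.9367 (n=17), H_right = 0.9481 (n=30)
H_children = (17/47)·0.9367 + (30/47)·0.9481 = 0.944
IG = 0.9971 - 0.944 = 0.0531

0.0531


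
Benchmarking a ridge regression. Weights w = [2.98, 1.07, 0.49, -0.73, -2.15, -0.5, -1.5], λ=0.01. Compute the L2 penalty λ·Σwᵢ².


‖w‖₂² = (2.98)² + (1.07)² + (0.49)² + (-0.73)² + (-2.15)² + (-0.5)² + (-1.5)²
     = 8.8804 + 1.1449 + 0.2401 + 0.5329 + 4.6225 + 0.25 + 2.25
     = 17.9208
λ·‖w‖₂² = 0.01·17.9208 = 0.179208

0.179208


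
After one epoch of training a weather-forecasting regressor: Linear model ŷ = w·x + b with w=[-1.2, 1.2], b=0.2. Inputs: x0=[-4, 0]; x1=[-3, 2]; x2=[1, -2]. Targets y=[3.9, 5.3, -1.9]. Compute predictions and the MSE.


ŷ0 = (-1.2)·(-4) + (1.2)·(0) + 0.2 = 5.0
ŷ1 = (-1.2)·(-3) + (1.2)·(2) + 0.2 = 6.2
ŷ2 = (-1.2)·(1) + (1.2)·(-2) + 0.2 = -3.4
errors² = [1.21, 0.81, 2.25]
MSE = 4.2700/3 = 1.4233

1.4233


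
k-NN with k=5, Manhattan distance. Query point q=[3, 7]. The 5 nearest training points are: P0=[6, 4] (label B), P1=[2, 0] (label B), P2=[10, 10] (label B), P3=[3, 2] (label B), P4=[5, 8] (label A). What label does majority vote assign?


d(q,P0) = 6  (label B)
d(q,P1) = 8  (label B)
d(q,P2) = 10  (label B)
d(q,P3) = 5  (label B)
d(q,P4) = 3  (label A)
Votes: A=1, B=4
Majority → B

B


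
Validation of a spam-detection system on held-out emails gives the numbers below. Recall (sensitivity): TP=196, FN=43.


Recall = TP/(TP+FN)
= 196/(196+43)
= 196/239 = 82.01%

82.01%


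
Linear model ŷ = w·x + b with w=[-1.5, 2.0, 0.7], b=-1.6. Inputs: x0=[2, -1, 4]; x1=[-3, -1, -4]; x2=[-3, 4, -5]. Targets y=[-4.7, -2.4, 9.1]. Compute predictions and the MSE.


ŷ0 = (-1.5)·(2) + (2.0)·(-1) + (0.7)·(4) - 1.6 = -3.8
ŷ1 = (-1.5)·(-3) + (2.0)·(-1) + (0.7)·(-4) - 1.6 = -1.9
ŷ2 = (-1.5)·(-3) + (2.0)·(4) + (0.7)·(-5) - 1.6 = 7.4
errors² = [0.81, 0.25, 2.89]
MSE = 3.9500/3 = 1.3167

1.3167


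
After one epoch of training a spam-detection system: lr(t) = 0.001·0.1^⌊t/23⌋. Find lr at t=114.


n_drops = ⌊114/23⌋ = 4
lr = 0.001·0.1^4 = 0.001·0.0001 = 0.0000001

0.0000001


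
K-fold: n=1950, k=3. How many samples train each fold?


Fold size = 1950/3 = 650
Training per fold = 1950 - 650 = 1300

1300


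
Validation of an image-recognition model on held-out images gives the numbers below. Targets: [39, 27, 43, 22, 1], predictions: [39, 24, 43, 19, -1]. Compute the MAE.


Absolute errors: |39-39|=0, |27-24|=3, |43-43|=0, |22-19|=3, |1+ 1|=2
Sum = 8
MAE = 8/5 = 8/5

8/5


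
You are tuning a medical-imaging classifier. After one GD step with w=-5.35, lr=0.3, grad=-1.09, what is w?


w_new = w - α·∇
= -5.35 - 0.3·-1.09
= -5.35 + 0.327
= -5.023

-5.023


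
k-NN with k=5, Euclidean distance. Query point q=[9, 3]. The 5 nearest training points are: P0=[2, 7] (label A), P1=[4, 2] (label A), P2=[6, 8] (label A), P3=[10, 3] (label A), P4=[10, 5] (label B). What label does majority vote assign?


d(q,P0) = 8.0623  (label A)
d(q,P1) = 5.099  (label A)
d(q,P2) = 5.831  (label A)
d(q,P3) = 1.0  (label A)
d(q,P4) = 2.2361  (label B)
Votes: A=4, B=1
Majority → A

A


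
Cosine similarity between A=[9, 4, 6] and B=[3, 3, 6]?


A·B = 9·3 + 4·3 + 6·6 = 75
‖A‖ = √133 = 11.5326, ‖B‖ = √54 = 7.3485
cos = 75/(√133·√54) = 75/√7182 = 0.885

0.885


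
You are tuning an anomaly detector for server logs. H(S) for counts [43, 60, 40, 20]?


Probabilities: [43/163, 60/163, 40/163, 20/163] ≈ [0.2638, 0.3681, 0.2454, 0.1227]
H = -((43/163)·log₂(43/163) + (60/163)·log₂(60/163) + (40/163)·log₂(40/163) + (20/163)·log₂(20/163))
  = 1.9067 bits

1.9067 bits


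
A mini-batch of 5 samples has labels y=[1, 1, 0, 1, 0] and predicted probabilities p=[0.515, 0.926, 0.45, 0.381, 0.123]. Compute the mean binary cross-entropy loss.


L[0] = -ln(0.515) = 0.6636
L[1] = -ln(0.926) = 0.0769
L[2] = -ln(1-0.45) = -ln(0.55) = 0.5978
L[3] = -ln(0.381) = 0.965
L[4] = -ln(1-0.123) = -ln(0.877) = 0.1312
mean = (0.6636 + 0.0769 + 0.5978 + 0.965 + 0.1312)/5 = 0.4869

0.4869


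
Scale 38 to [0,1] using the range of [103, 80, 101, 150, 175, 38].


min=38, max=175
(38-38)/(175-38) = 0/137 = 0.0

0.0


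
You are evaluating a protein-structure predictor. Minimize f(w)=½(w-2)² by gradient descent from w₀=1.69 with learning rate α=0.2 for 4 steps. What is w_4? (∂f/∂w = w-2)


step 1: grad = 1.69-2 = -0.31; w = 1.69 - 0.2·(-0.31) = 1.752
step 2: grad = 1.752-2 = -0.248; w = 1.752 - 0.2·(-0.248) = 1.8016
step 3: grad = 1.8016-2 = -0.1984; w = 1.8016 - 0.2·(-0.1984) = 1.84128
step 4: grad = 1.84128-2 = -0.15872; w = 1.84128 - 0.2·(-0.15872) = 1.873024

1.873024


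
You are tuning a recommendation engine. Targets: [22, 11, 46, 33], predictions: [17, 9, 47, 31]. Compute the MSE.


Squared errors: (22-17)²=25, (11-9)²=4, (46-47)²=1, (33-31)²=4
Sum = 34
MSE = 34/4 = 17/2

17/2


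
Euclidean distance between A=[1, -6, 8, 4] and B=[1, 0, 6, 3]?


d = √((1-1)² + (-6-0)² + (8-6)² + (4-3)²)
  = √(0 + 36 + 4 + 1)
  = √41 = 6.4031

6.4031


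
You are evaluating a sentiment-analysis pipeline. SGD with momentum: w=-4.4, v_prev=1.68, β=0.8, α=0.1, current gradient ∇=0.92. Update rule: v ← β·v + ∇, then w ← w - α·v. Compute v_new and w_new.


v_new = 0.8·1.68 + 0.92 = 1.344 + 0.92 = 2.264
w_new = -4.4 - 0.1·2.264 = -4.4 - 0.2264 = -4.6264

v_new=2.264, w_new=-4.6264


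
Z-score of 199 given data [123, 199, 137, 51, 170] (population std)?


μ = 136, σ = 50.04
z = (199 - 136)/50.04 = 1.259

1.259


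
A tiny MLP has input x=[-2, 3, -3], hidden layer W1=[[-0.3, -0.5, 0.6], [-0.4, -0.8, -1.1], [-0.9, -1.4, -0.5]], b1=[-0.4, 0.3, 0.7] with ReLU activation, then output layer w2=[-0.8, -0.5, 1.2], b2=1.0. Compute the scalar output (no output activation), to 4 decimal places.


z1[0] = (-0.3)·(-2) + (-0.5)·(3) + (0.6)·(-3) - 0.4 = -3.1
z1[1] = (-0.4)·(-2) + (-0.8)·(3) + (-1.1)·(-3) + 0.3 = 2.0
z1[2] = (-0.9)·(-2) + (-1.4)·(3) + (-0.5)·(-3) + 0.7 = -0.2
h = ReLU(z1) = [0.0, 2.0, 0.0]
output = (-0.8)·(0.0) + (-0.5)·(2.0) + (1.2)·(0.0) + 1.0 = 0.0

0.0


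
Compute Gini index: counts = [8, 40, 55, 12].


Probabilities: [8/115, 40/115, 55/115, 12/115] ≈ [0.0696, 0.3478, 0.4783, 0.1043]
Σpᵢ² = (64 + 1600 + 3025 + 144)/115² = 4833/13225
Gini = 1 - Σpᵢ² = 1 - 4833/13225 = 0.6346

0.6346


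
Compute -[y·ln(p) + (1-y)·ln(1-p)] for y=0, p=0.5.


BCE = -[y·ln(p) + (1-y)·ln(1-p)]
= -0 - 1·ln(1-0.5)
= -ln(0.5) = 0.6931

0.6931


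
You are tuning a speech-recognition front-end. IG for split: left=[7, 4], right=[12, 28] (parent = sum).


Parent = [19, 32], H_parent = 0.9526
H_left = 0.9457 (n=11), H_right = 0.8813 (n=40)
H_children = (11/51)·0.9457 + (40/51)·0.8813 = 0.8952
IG = 0.9526 - 0.8952 = 0.0574

0.0574


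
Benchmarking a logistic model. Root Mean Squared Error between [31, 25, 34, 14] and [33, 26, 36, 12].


MSE = 13/4 = 3.25
RMSE = √(13/4) = 1.8028

1.8028


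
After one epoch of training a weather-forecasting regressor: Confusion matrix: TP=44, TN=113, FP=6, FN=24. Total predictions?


Total = TP + TN + FP + FN
= 44 + 113 + 6 + 24
= 187
(Predicted positive: 50, predicted negative: 137)

187


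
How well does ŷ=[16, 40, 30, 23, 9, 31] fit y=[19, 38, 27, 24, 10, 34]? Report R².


ȳ = 25.3333
SS_res = Σ(y-ŷ)² = 33
SS_tot = Σ(y-ȳ)² = 515.33
R² = 1 - SS_res/SS_tot = 1 - 0.064 = 0.936

0.936


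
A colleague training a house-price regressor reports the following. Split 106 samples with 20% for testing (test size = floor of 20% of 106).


Test = ⌊106·20/100⌋ = 21
Train = 106 - 21 = 85

Train: 85, Test: 21


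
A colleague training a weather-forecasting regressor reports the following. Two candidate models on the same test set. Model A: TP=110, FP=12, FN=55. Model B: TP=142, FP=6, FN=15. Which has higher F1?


Model A: P=110/122=0.9016, R=110/165=0.6667, F1=2PR/(P+R)=2TP/(2TP+FP+FN)=220/287=0.7666
Model B: P=142/148=0.9595, R=142/157=0.9045, F1=2PR/(P+R)=2TP/(2TP+FP+FN)=284/305=0.9311
0.7666 < 0.9311 → Model B

Model B


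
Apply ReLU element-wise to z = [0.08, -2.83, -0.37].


ReLU(0.08) = max(0, 0.08) = 0.08
ReLU(-2.83) = max(0, -2.83) = 0.0
ReLU(-0.37) = max(0, -0.37) = 0.0
result = [0.08, 0.0, 0.0]

[0.08, 0.0, 0.0]


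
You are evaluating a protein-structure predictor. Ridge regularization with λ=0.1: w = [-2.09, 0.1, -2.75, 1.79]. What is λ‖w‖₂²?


‖w‖₂² = (-2.09)² + (0.1)² + (-2.75)² + (1.79)²
     = 4.3681 + 0.01 + 7.5625 + 3.2041
     = 15.1447
λ·‖w‖₂² = 0.1·15.1447 = 1.51447

1.51447


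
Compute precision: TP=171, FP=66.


Precision = TP/(TP+FP)
= 171/(171+66)
= 171/237 = 72.15%

72.15%


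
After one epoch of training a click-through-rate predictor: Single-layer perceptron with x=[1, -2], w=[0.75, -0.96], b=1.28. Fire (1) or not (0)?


z = (1)·(0.75) + (-2)·(-0.96) + 1.28
  = 3.95
step(z) = 1 (z≥0)

1


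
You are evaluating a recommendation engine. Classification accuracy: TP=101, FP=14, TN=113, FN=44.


Accuracy = (TP+TN)/(TP+TN+FP+FN)
= (101+113)/(272)
= 214/272 = 78.68%

78.68%


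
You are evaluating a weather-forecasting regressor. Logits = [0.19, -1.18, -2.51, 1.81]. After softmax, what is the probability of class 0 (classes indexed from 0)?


Exponentials: e^0.19=1.2092, e^-1.18=0.3073, e^-2.51=0.0813, e^1.81=6.1104
Sum = 7.7082
Softmax = [0.1569, 0.0399, 0.0105, 0.7927]
p[0] = 1.2092/7.7082 = 0.1569

0.1569


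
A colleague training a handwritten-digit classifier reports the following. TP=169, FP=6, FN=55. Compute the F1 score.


Precision = 169/175 = 0.9657
Recall = 169/224 = 0.7545
F1 = 2·P·R/(P+R) = 2·TP/(2·TP+FP+FN) = 338/(338+6+55) = 338/399 = 0.8471

0.8471


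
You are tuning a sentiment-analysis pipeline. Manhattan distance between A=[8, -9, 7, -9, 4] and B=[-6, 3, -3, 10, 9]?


d = |8+ 6| + |-9-3| + |7+ 3| + |-9-10| + |4-9|
  = 14 + 12 + 10 + 19 + 5
  = 60

60


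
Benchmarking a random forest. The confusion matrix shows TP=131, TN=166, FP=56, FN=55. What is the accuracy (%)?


Accuracy = (TP+TN)/(TP+TN+FP+FN)
= (131+166)/(408)
= 297/408 = 72.79%

72.79%


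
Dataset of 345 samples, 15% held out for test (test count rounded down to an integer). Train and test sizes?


Test = ⌊345·15/100⌋ = 51
Train = 345 - 51 = 294

Train: 294, Test: 51


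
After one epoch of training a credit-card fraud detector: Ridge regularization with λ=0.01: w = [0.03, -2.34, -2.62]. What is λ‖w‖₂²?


‖w‖₂² = (0.03)² + (-2.34)² + (-2.62)²
     = 0.0009 + 5.4756 + 6.8644
     = 12.3409
λ·‖w‖₂² = 0.01·12.3409 = 0.123409

0.123409


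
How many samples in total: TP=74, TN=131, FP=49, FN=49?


Total = TP + TN + FP + FN
= 74 + 131 + 49 + 49
= 303
(Predicted positive: 123, predicted negative: 180)

303


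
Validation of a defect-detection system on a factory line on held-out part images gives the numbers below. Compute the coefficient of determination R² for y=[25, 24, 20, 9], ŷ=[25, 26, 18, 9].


ȳ = 19.5
SS_res = Σ(y-ŷ)² = 8
SS_tot = Σ(y-ȳ)² = 161
R² = 1 - SS_res/SS_tot = 1 - 0.0497 = 0.9503

0.9503


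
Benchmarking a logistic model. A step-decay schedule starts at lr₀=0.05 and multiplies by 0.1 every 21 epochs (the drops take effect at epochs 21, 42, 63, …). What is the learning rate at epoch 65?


n_drops = ⌊65/21⌋ = 3
lr = 0.05·0.1^3 = 0.05·0.001 = 0.00005

0.00005


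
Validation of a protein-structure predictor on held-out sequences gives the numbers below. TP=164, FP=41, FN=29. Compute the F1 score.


Precision = 164/205 = 0.8
Recall = 164/193 = 0.8497
F1 = 2·P·R/(P+R) = 2·TP/(2·TP+FP+FN) = 328/(328+41+29) = 328/398 = 0.8241

0.8241


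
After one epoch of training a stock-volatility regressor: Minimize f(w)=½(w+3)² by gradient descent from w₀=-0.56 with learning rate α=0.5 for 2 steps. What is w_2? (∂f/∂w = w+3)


step 1: grad = -0.56+3 = 2.44; w = -0.56 - 0.5·(2.44) = -1.78
step 2: grad = -1.78+3 = 1.22; w = -1.78 - 0.5·(1.22) = -2.39

-2.39


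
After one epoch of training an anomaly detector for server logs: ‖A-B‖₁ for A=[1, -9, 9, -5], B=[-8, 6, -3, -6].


d = |1+ 8| + |-9-6| + |9+ 3| + |-5+ 6|
  = 9 + 15 + 12 + 1
  = 37

37


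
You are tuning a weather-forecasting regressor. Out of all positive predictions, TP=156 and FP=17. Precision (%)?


Precision = TP/(TP+FP)
= 156/(156+17)
= 156/173 = 90.17%

90.17%


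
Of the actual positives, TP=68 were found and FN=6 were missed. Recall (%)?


Recall = TP/(TP+FN)
= 68/(68+6)
= 68/74 = 91.89%

91.89%


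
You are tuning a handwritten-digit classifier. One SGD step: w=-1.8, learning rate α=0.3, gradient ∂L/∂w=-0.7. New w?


w_new = w - α·∇
= -1.8 - 0.3·-0.7
= -1.8 + 0.21
= -1.59

-1.59


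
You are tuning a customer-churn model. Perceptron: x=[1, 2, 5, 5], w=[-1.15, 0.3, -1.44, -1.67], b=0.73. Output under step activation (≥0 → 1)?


z = (1)·(-1.15) + (2)·(0.3) + (5)·(-1.44) + (5)·(-1.67) + 0.73
  = -15.37
step(z) = 0 (z<0)

0


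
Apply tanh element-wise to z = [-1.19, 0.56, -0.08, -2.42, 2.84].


tanh(-1.19) = -0.8306
tanh(0.56) = 0.508
tanh(-0.08) = -0.0798
tanh(-2.42) = -0.9843
tanh(2.84) = 0.9932
result = [-0.8306, 0.508, -0.0798, -0.9843, 0.9932]

[-0.8306, 0.508, -0.0798, -0.9843, 0.9932]


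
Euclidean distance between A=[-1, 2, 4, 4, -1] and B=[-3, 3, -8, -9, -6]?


d = √((-1+ 3)² + (2-3)² + (4+ 8)² + (4+ 9)² + (-1+ 6)²)
  = √(4 + 1 + 144 + 169 + 25)
  = √343 = 18.5203

18.5203


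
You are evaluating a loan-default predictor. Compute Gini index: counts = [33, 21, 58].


Probabilities: [33/112, 21/112, 58/112] ≈ [0.2946, 0.1875, 0.5179]
Σpᵢ² = (1089 + 441 + 3364)/112² = 4894/12544
Gini = 1 - Σpᵢ² = 1 - 4894/12544 = 0.6099

0.6099


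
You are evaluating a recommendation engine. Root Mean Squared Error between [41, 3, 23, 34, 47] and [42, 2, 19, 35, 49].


MSE = 23/5 = 4.6
RMSE = √(23/5) = 2.1448

2.1448


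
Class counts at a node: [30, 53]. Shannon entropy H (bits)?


Probabilities: [30/83, 53/83] ≈ [0.3614, 0.6386]
H = -((30/83)·log₂(30/83) + (53/83)·log₂(53/83))
  = 0.9439 bits

0.9439 bits


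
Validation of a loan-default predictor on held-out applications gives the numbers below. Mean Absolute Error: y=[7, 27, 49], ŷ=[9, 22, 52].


Absolute errors: |7-9|=2, |27-22|=5, |49-52|=3
Sum = 10
MAE = 10/3 = 10/3

10/3


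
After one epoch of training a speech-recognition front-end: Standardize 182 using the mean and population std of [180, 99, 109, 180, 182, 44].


μ = 132.3333, σ = 52.3917
z = (182 - 132.3333)/52.3917 = 0.948

0.948


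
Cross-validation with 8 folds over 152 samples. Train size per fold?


Fold size = 152/8 = 19
Training per fold = 152 - 19 = 133

133


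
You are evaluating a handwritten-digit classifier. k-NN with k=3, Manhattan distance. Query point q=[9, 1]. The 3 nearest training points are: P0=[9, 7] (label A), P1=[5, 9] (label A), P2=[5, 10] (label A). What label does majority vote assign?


d(q,P0) = 6  (label A)
d(q,P1) = 12  (label A)
d(q,P2) = 13  (label A)
Votes: A=3, B=0
Majority → A

A


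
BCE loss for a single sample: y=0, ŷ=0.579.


BCE = -[y·ln(p) + (1-y)·ln(1-p)]
= -0 - 1·ln(1-0.579)
= -ln(0.421) = 0.8651

0.8651


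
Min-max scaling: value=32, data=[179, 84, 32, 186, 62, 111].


min=32, max=186
(32-32)/(186-32) = 0/154 = 0.0

0.0


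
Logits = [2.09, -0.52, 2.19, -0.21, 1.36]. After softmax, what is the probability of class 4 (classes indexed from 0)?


Exponentials: e^2.09=8.0849, e^-0.52=0.5945, e^2.19=8.9352, e^-0.21=0.8106, e^1.36=3.8962
Sum = 22.3214
Softmax = [0.3622, 0.0266, 0.4003, 0.0363, 0.1745]
p[4] = 3.8962/22.3214 = 0.1745

0.1745


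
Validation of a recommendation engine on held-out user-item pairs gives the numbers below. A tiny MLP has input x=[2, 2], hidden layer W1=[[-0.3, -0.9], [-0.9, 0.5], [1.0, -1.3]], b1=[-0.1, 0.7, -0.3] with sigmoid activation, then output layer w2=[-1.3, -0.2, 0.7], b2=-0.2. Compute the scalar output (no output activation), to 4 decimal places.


z1[0] = (-0.3)·(2) + (-0.9)·(2) - 0.1 = -2.5
z1[1] = (-0.9)·(2) + (0.5)·(2) + 0.7 = -0.1
z1[2] = (1.0)·(2) + (-1.3)·(2) - 0.3 = -0.9
h = sigmoid(z1) = [0.0759, 0.475, 0.2891]
output = (-1.3)·(0.0759) + (-0.2)·(0.475) + (0.7)·(0.2891) - 0.2 = -0.1913

-0.1913


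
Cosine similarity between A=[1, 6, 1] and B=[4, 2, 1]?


A·B = 1·4 + 6·2 + 1·1 = 17
‖A‖ = √38 = 6.1644, ‖B‖ = √21 = 4.5826
cos = 17/(√38·√21) = 17/√798 = 0.6018

0.6018


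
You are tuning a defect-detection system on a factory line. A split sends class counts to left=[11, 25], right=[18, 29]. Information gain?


Parent = [29, 54], H_parent = 0.9335
H_left = 0.888 (n=36), H_right = 0.9601 (n=47)
H_children = (36/83)·0.888 + (47/83)·0.9601 = 0.9288
IG = 0.9335 - 0.9288 = 0.0047

0.0047


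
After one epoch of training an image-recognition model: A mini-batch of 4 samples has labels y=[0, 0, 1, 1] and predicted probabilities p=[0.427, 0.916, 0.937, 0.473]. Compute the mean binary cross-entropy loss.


L[0] = -ln(1-0.427) = -ln(0.573) = 0.5569
L[1] = -ln(1-0.916) = -ln(0.084) = 2.4769
L[2] = -ln(0.937) = 0.0651
L[3] = -ln(0.473) = 0.7487
mean = (0.5569 + 2.4769 + 0.0651 + 0.7487)/4 = 0.9619

0.9619


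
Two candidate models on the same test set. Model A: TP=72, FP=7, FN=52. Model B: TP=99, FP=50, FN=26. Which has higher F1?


Model A: P=72/79=0.9114, R=72/124=0.5806, F1=2PR/(P+R)=2TP/(2TP+FP+FN)=144/203=0.7094
Model B: P=99/149=0.6644, R=99/125=0.792, F1=2PR/(P+R)=2TP/(2TP+FP+FN)=198/274=0.7226
0.7094 < 0.7226 → Model B

Model B


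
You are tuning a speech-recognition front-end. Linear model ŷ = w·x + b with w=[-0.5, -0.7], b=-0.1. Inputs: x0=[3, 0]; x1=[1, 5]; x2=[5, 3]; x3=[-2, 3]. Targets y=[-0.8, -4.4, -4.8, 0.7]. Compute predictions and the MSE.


ŷ0 = (-0.5)·(3) + (-0.7)·(0) - 0.1 = -1.6
ŷ1 = (-0.5)·(1) + (-0.7)·(5) - 0.1 = -4.1
ŷ2 = (-0.5)·(5) + (-0.7)·(3) - 0.1 = -4.7
ŷ3 = (-0.5)·(-2) + (-0.7)·(3) - 0.1 = -1.2
errors² = [0.64, 0.09, 0.01, 3.61]
MSE = 4.3500/4 = 1.0875

1.0875


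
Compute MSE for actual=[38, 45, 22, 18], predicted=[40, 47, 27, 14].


Squared errors: (38-40)²=4, (45-47)²=4, (22-27)²=25, (18-14)²=16
Sum = 49
MSE = 49/4 = 49/4

49/4


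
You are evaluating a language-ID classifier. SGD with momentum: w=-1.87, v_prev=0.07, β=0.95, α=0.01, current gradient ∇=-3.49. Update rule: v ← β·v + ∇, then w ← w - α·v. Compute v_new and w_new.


v_new = 0.95·0.07 - 3.49 = 0.0665 - 3.49 = -3.4235
w_new = -1.87 - 0.01·-3.4235 = -1.87 + 0.034235 = -1.835765

v_new=-3.4235, w_new=-1.835765


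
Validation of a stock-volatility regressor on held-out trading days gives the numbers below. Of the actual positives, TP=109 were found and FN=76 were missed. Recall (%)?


Recall = TP/(TP+FN)
= 109/(109+76)
= 109/185 = 58.92%

58.92%


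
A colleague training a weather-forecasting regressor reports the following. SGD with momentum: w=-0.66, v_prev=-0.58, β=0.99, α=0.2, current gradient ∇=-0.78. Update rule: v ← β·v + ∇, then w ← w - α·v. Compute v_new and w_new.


v_new = 0.99·-0.58 - 0.78 = -0.5742 - 0.78 = -1.3542
w_new = -0.66 - 0.2·-1.3542 = -0.66 + 0.27084 = -0.38916

v_new=-1.3542, w_new=-0.38916


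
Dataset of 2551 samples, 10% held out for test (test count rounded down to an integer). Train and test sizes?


Test = ⌊2551·10/100⌋ = 255
Train = 2551 - 255 = 2296

Train: 2296, Test: 255


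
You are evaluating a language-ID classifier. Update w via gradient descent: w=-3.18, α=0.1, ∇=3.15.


w_new = w - α·∇
= -3.18 - 0.1·3.15
= -3.18 - 0.315
= -3.495

-3.495


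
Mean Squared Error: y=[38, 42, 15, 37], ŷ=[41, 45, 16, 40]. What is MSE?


Squared errors: (38-41)²=9, (42-45)²=9, (15-16)²=1, (37-40)²=9
Sum = 28
MSE = 28/4 = 7

7


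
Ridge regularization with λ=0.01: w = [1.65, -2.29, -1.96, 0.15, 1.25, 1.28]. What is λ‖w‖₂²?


‖w‖₂² = (1.65)² + (-2.29)² + (-1.96)² + (0.15)² + (1.25)² + (1.28)²
     = 2.7225 + 5.2441 + 3.8416 + 0.0225 + 1.5625 + 1.6384
     = 15.0316
λ·‖w‖₂² = 0.01·15.0316 = 0.150316

0.150316


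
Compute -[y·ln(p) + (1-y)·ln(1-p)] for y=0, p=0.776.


BCE = -[y·ln(p) + (1-y)·ln(1-p)]
= -0 - 1·ln(1-0.776)
= -ln(0.224) = 1.4961

1.4961


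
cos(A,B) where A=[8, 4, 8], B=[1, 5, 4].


A·B = 8·1 + 4·5 + 8·4 = 60
‖A‖ = √144 = 12, ‖B‖ = √42 = 6.4807
cos = 60/(√144·√42) = 60/√6048 = 0.7715

0.7715


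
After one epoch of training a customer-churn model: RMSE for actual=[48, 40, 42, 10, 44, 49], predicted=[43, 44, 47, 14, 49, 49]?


MSE = 107/6 = 17.8333
RMSE = √(107/6) = 4.223

4.223


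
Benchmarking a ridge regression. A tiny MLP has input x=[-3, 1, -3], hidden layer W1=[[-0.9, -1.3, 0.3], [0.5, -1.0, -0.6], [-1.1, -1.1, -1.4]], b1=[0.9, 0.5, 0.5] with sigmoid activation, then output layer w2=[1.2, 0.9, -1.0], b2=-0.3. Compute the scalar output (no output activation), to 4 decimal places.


z1[0] = (-0.9)·(-3) + (-1.3)·(1) + (0.3)·(-3) + 0.9 = 1.4
z1[1] = (0.5)·(-3) + (-1.0)·(1) + (-0.6)·(-3) + 0.5 = -0.2
z1[2] = (-1.1)·(-3) + (-1.1)·(1) + (-1.4)·(-3) + 0.5 = 6.9
h = sigmoid(z1) = [0.8022, 0.4502, 0.999]
output = (1.2)·(0.8022) + (0.9)·(0.4502) + (-1.0)·(0.999) - 0.3 = 0.0688

0.0688


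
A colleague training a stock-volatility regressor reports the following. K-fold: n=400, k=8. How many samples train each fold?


Fold size = 400/8 = 50
Training per fold = 400 - 50 = 350

350


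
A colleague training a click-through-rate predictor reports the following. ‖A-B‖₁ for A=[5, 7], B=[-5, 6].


d = |5+ 5| + |7-6|
  = 10 + 1
  = 11

11


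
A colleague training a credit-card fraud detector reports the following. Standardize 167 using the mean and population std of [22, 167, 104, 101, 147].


μ = 108.2, σ = 49.9255
z = (167 - 108.2)/49.9255 = 1.1778

1.1778


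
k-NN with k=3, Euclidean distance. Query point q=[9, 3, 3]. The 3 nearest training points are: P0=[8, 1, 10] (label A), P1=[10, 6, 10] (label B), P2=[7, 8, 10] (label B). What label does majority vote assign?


d(q,P0) = 7.3485  (label A)
d(q,P1) = 7.6811  (label B)
d(q,P2) = 8.8318  (label B)
Votes: A=1, B=2
Majority → B

B


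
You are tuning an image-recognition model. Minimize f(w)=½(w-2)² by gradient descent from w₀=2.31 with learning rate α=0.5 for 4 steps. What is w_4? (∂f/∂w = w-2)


step 1: grad = 2.31-2 = 0.31; w = 2.31 - 0.5·(0.31) = 2.155
step 2: grad = 2.155-2 = 0.155; w = 2.155 - 0.5·(0.155) = 2.0775
step 3: grad = 2.0775-2 = 0.0775; w = 2.0775 - 0.5·(0.0775) = 2.03875
step 4: grad = 2.03875-2 = 0.03875; w = 2.03875 - 0.5·(0.03875) = 2.019375

2.019375


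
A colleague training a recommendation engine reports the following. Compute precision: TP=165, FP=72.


Precision = TP/(TP+FP)
= 165/(165+72)
= 165/237 = 69.62%

69.62%


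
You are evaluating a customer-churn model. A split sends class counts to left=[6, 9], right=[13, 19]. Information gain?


Parent = [19, 28], H_parent = 0.9734
H_left = 0.971 (n=15), H_right = 0.9745 (n=32)
H_children = (15/47)·0.971 + (32/47)·0.9745 = 0.9734
IG = 0.9734 - 0.9734 = 0.0

0.0


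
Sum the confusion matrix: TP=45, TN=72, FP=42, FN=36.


Total = TP + TN + FP + FN
= 45 + 72 + 42 + 36
= 195
(Predicted positive: 87, predicted negative: 108)

195


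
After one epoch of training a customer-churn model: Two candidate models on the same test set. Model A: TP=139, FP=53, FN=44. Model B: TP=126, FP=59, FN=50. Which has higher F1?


Model A: P=139/192=0.724, R=139/183=0.7596, F1=2PR/(P+R)=2TP/(2TP+FP+FN)=278/375=0.7413
Model B: P=126/185=0.6811, R=126/176=0.7159, F1=2PR/(P+R)=2TP/(2TP+FP+FN)=252/361=0.6981
0.7413 > 0.6981 → Model A

Model A


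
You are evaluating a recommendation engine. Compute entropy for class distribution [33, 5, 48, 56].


Probabilities: [33/142, 5/142, 48/142, 56/142] ≈ [0.2324, 0.0352, 0.338, 0.3944]
H = -((33/142)·log₂(33/142) + (5/142)·log₂(5/142) + (48/142)·log₂(48/142) + (56/142)·log₂(56/142))
  = 1.7176 bits

1.7176 bits


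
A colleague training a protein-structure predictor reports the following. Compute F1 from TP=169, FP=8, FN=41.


Precision = 169/177 = 0.9548
Recall = 169/210 = 0.8048
F1 = 2·P·R/(P+R) = 2·TP/(2·TP+FP+FN) = 338/(338+8+41) = 338/387 = 0.8734

0.8734


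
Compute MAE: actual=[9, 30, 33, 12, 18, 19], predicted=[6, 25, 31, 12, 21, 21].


Absolute errors: |9-6|=3, |30-25|=5, |33-31|=2, |12-12|=0, |18-21|=3, |19-21|=2
Sum = 15
MAE = 15/6 = 5/2

5/2


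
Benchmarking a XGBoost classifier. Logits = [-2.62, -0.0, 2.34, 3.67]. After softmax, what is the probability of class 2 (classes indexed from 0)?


Exponentials: e^-2.62=0.0728, e^-0.0=1, e^2.34=10.3812, e^3.67=39.2519
Sum = 50.7059
Softmax = [0.0014, 0.0197, 0.2047, 0.7741]
p[2] = 10.3812/50.7059 = 0.2047

0.2047


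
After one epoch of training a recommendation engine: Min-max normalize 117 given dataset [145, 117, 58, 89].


min=58, max=145
(117-58)/(145-58) = 59/87 = 0.6782

0.6782


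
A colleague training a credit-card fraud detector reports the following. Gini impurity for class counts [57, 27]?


Probabilities: [57/84, 27/84] ≈ [0.6786, 0.3214]
Σpᵢ² = (3249 + 729)/84² = 3978/7056
Gini = 1 - Σpᵢ² = 1 - 3978/7056 = 0.4362

0.4362


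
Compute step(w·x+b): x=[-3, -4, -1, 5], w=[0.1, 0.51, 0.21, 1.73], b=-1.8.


z = (-3)·(0.1) + (-4)·(0.51) + (-1)·(0.21) + (5)·(1.73) - 1.8
  = 4.3
step(z) = 1 (z≥0)

1


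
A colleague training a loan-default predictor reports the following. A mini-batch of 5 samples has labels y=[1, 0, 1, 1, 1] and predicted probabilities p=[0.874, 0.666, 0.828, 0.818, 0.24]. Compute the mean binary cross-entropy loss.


L[0] = -ln(0.874) = 0.1347
L[1] = -ln(1-0.666) = -ln(0.334) = 1.0966
L[2] = -ln(0.828) = 0.1887
L[3] = -ln(0.818) = 0.2009
L[4] = -ln(0.24) = 1.4271
mean = (0.1347 + 1.0966 + 0.1887 + 0.2009 + 1.4271)/5 = 0.6096

0.6096


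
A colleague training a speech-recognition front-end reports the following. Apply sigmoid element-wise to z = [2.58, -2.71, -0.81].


σ(2.58) = 1/(1+e^-2.58) = 0.9296
σ(-2.71) = 1/(1+e^2.71) = 0.0624
σ(-0.81) = 1/(1+e^0.81) = 0.3079
result = [0.9296, 0.0624, 0.3079]

[0.9296, 0.0624, 0.3079]


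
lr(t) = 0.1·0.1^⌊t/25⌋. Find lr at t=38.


n_drops = ⌊38/25⌋ = 1
lr = 0.1·0.1^1 = 0.1·0.1 = 0.01

0.01


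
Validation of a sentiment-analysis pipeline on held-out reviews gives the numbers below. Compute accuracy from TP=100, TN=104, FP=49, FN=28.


Accuracy = (TP+TN)/(TP+TN+FP+FN)
= (100+104)/(281)
= 204/281 = 72.6%

72.6%


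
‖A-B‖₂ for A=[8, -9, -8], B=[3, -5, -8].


d = √((8-3)² + (-9+ 5)² + (-8+ 8)²)
  = √(25 + 16 + 0)
  = √41 = 6.4031

6.4031


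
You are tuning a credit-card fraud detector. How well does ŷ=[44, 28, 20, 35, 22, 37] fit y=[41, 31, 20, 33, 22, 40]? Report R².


ȳ = 31.1667
SS_res = Σ(y-ŷ)² = 31
SS_tot = Σ(y-ȳ)² = 386.83
R² = 1 - SS_res/SS_tot = 1 - 0.0801 = 0.9199

0.9199


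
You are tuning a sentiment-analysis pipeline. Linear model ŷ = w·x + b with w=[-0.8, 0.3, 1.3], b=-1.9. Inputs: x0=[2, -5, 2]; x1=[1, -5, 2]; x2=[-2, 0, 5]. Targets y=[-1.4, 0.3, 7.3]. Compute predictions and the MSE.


ŷ0 = (-0.8)·(2) + (0.3)·(-5) + (1.3)·(2) - 1.9 = -2.4
ŷ1 = (-0.8)·(1) + (0.3)·(-5) + (1.3)·(2) - 1.9 = -1.6
ŷ2 = (-0.8)·(-2) + (0.3)·(0) + (1.3)·(5) - 1.9 = 6.2
errors² = [1.0, 3.61, 1.21]
MSE = 5.8200/3 = 1.94

1.94


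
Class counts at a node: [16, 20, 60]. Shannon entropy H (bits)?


Probabilities: [16/96, 20/96, 60/96] ≈ [0.1667, 0.2083, 0.625]
H = -((16/96)·log₂(16/96) + (20/96)·log₂(20/96) + (60/96)·log₂(60/96))
  = 1.3261 bits

1.3261 bits


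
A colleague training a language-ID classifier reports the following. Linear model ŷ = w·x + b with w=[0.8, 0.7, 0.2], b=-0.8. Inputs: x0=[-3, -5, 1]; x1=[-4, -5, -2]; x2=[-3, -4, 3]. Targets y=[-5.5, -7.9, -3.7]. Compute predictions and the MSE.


ŷ0 = (0.8)·(-3) + (0.7)·(-5) + (0.2)·(1) - 0.8 = -6.5
ŷ1 = (0.8)·(-4) + (0.7)·(-5) + (0.2)·(-2) - 0.8 = -7.9
ŷ2 = (0.8)·(-3) + (0.7)·(-4) + (0.2)·(3) - 0.8 = -5.4
errors² = [1.0, 0.0, 2.89]
MSE = 3.8900/3 = 1.2967

1.2967


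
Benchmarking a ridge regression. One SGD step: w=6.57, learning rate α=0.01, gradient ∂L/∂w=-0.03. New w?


w_new = w - α·∇
= 6.57 - 0.01·-0.03
= 6.57 + 0.0003
= 6.5703

6.5703


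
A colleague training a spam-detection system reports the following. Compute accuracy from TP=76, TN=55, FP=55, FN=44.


Accuracy = (TP+TN)/(TP+TN+FP+FN)
= (76+55)/(230)
= 131/230 = 56.96%

56.96%


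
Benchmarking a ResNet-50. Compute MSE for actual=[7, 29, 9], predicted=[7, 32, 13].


Squared errors: (7-7)²=0, (29-32)²=9, (9-13)²=16
Sum = 25
MSE = 25/3 = 25/3

25/3


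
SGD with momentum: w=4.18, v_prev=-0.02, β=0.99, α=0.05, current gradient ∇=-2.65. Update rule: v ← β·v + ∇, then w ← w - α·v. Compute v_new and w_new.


v_new = 0.99·-0.02 - 2.65 = -0.0198 - 2.65 = -2.6698
w_new = 4.18 - 0.05·-2.6698 = 4.18 + 0.13349 = 4.31349

v_new=-2.6698, w_new=4.31349


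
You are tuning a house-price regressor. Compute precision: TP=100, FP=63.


Precision = TP/(TP+FP)
= 100/(100+63)
= 100/163 = 61.35%

61.35%


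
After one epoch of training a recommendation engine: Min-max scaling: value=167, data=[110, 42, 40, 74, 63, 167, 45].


min=40, max=167
(167-40)/(167-40) = 127/127 = 1.0

1.0


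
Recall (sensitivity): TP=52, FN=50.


Recall = TP/(TP+FN)
= 52/(52+50)
= 52/102 = 50.98%

50.98%


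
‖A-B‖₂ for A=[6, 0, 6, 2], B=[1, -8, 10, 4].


d = √((6-1)² + (0+ 8)² + (6-10)² + (2-4)²)
  = √(25 + 64 + 16 + 4)
  = √109 = 10.4403

10.4403


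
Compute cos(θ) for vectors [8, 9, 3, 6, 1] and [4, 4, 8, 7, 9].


A·B = 8·4 + 9·4 + 3·8 + 6·7 + 1·9 = 143
‖A‖ = √191 = 13.8203, ‖B‖ = √226 = 15.0333
cos = 143/(√191·√226) = 143/√43166 = 0.6883

0.6883


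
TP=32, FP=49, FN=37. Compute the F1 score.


Precision = 32/81 = 0.3951
Recall = 32/69 = 0.4638
F1 = 2·P·R/(P+R) = 2·TP/(2·TP+FP+FN) = 64/(64+49+37) = 64/150 = 0.4267

0.4267


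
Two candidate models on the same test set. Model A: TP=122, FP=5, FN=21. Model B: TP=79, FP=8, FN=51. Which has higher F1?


Model A: P=122/127=0.9606, R=122/143=0.8531, F1=2PR/(P+R)=2TP/(2TP+FP+FN)=244/270=0.9037
Model B: P=79/87=0.908, R=79/130=0.6077, F1=2PR/(P+R)=2TP/(2TP+FP+FN)=158/217=0.7281
0.9037 > 0.7281 → Model A

Model A


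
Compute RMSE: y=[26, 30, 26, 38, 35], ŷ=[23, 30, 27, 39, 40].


MSE = 36/5 = 7.2
RMSE = √(36/5) = 2.6833

2.6833


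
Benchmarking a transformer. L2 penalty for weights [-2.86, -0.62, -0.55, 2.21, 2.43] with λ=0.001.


‖w‖₂² = (-2.86)² + (-0.62)² + (-0.55)² + (2.21)² + (2.43)²
     = 8.1796 + 0.3844 + 0.3025 + 4.8841 + 5.9049
     = 19.6555
λ·‖w‖₂² = 0.001·19.6555 = 0.019655

0.019655


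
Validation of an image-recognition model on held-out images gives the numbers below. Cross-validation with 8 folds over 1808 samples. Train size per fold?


Fold size = 1808/8 = 226
Training per fold = 1808 - 226 = 1582

1582


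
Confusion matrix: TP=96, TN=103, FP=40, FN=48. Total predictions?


Total = TP + TN + FP + FN
= 96 + 103 + 40 + 48
= 287
(Predicted positive: 136, predicted negative: 151)

287


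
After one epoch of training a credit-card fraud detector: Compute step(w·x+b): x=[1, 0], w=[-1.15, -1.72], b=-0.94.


z = (1)·(-1.15) + (0)·(-1.72) - 0.94
  = -2.09
step(z) = 0 (z<0)

0


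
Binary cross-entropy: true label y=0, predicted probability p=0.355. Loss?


BCE = -[y·ln(p) + (1-y)·ln(1-p)]
= -0 - 1·ln(1-0.355)
= -ln(0.645) = 0.4385

0.4385


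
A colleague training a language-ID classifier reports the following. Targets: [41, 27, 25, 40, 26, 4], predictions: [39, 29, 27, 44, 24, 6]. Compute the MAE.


Absolute errors: |41-39|=2, |27-29|=2, |25-27|=2, |40-44|=4, |26-24|=2, |4-6|=2
Sum = 14
MAE = 14/6 = 7/3

7/3


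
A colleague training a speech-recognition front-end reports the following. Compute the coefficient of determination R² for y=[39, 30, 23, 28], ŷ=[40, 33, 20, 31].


ȳ = 30
SS_res = Σ(y-ŷ)² = 28
SS_tot = Σ(y-ȳ)² = 134
R² = 1 - SS_res/SS_tot = 1 - 0.209 = 0.791

0.791


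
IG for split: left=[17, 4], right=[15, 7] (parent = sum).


Parent = [32, 11], H_parent = 0.8204
H_left = 0.7025 (n=21), H_right = 0.9024 (n=22)
H_children = (21/43)·0.7025 + (22/43)·0.9024 = 0.8048
IG = 0.8204 - 0.8048 = 0.0156

0.0156


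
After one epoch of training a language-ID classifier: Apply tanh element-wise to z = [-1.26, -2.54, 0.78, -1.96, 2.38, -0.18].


tanh(-1.26) = -0.8511
tanh(-2.54) = -0.9876
tanh(0.78) = 0.6527
tanh(-1.96) = -0.9611
tanh(2.38) = 0.983
tanh(-0.18) = -0.1781
result = [-0.8511, -0.9876, 0.6527, -0.9611, 0.983, -0.1781]

[-0.8511, -0.9876, 0.6527, -0.9611, 0.983, -0.1781]


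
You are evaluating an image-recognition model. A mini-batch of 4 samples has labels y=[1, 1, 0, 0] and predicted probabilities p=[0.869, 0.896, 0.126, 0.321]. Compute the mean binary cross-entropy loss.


L[0] = -ln(0.869) = 0.1404
L[1] = -ln(0.896) = 0.1098
L[2] = -ln(1-0.126) = -ln(0.874) = 0.1347
L[3] = -ln(1-0.321) = -ln(0.679) = 0.3871
mean = (0.1404 + 0.1098 + 0.1347 + 0.3871)/4 = 0.193

0.193


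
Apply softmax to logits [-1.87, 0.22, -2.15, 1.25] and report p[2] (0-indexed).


Exponentials: e^-1.87=0.1541, e^0.22=1.2461, e^-2.15=0.1165, e^1.25=3.4903
Sum = 5.007
Softmax = [0.0308, 0.2489, 0.0233, 0.6971]
p[2] = 0.1165/5.007 = 0.0233

0.0233


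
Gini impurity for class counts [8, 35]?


Probabilities: [8/43, 35/43] ≈ [0.186, 0.814]
Σpᵢ² = (64 + 1225)/43² = 1289/1849
Gini = 1 - Σpᵢ² = 1 - 1289/1849 = 0.3029

0.3029


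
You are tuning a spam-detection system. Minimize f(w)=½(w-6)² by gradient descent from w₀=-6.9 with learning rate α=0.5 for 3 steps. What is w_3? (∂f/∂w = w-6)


step 1: grad = -6.9-6 = -12.9; w = -6.9 - 0.5·(-12.9) = -0.45
step 2: grad = -0.45-6 = -6.45; w = -0.45 - 0.5·(-6.45) = 2.775
step 3: grad = 2.775-6 = -3.225; w = 2.775 - 0.5·(-3.225) = 4.3875

4.3875


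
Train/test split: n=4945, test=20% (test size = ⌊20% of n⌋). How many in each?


Test = ⌊4945·20/100⌋ = 989
Train = 4945 - 989 = 3956

Train: 3956, Test: 989


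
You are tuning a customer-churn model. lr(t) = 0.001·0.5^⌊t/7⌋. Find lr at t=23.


n_drops = ⌊23/7⌋ = 3
lr = 0.001·0.5^3 = 0.001·0.125 = 0.000125

0.000125


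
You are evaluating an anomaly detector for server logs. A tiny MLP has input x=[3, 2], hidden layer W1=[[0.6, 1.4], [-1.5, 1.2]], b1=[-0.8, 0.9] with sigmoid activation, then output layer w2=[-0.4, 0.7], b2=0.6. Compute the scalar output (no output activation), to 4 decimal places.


z1[0] = (0.6)·(3) + (1.4)·(2) - 0.8 = 3.8
z1[1] = (-1.5)·(3) + (1.2)·(2) + 0.9 = -1.2
h = sigmoid(z1) = [0.9781, 0.2315]
output = (-0.4)·(0.9781) + (0.7)·(0.2315) + 0.6 = 0.3708

0.3708


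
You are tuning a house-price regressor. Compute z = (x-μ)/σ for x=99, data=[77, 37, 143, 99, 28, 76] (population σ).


μ = 76.6667, σ = 38.3869
z = (99 - 76.6667)/38.3869 = 0.5818

0.5818


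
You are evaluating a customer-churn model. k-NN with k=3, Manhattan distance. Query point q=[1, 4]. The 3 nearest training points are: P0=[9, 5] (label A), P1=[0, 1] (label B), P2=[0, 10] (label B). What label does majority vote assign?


d(q,P0) = 9  (label A)
d(q,P1) = 4  (label B)
d(q,P2) = 7  (label B)
Votes: A=1, B=2
Majority → B

B


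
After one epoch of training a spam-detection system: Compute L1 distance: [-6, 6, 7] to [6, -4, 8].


d = |-6-6| + |6+ 4| + |7-8|
  = 12 + 10 + 1
  = 23

23


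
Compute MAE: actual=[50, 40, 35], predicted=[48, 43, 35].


Absolute errors: |50-48|=2, |40-43|=3, |35-35|=0
Sum = 5
MAE = 5/3 = 5/3

5/3


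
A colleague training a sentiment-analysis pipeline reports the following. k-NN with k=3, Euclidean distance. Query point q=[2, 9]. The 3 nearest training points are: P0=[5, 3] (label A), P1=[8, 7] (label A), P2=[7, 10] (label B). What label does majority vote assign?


d(q,P0) = 6.7082  (label A)
d(q,P1) = 6.3246  (label A)
d(q,P2) = 5.099  (label B)
Votes: A=2, B=1
Majority → A

A


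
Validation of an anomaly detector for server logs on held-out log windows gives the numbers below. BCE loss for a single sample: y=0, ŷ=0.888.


BCE = -[y·ln(p) + (1-y)·ln(1-p)]
= -0 - 1·ln(1-0.888)
= -ln(0.112) = 2.1893

2.1893


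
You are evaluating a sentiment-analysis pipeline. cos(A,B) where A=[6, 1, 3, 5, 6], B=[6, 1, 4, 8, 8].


A·B = 6·6 + 1·1 + 3·4 + 5·8 + 6·8 = 137
‖A‖ = √107 = 10.3441, ‖B‖ = √181 = 13.4536
cos = 137/(√107·√181) = 137/√19367 = 0.9844

0.9844


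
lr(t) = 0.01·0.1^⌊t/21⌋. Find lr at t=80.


n_drops = ⌊80/21⌋ = 3
lr = 0.01·0.1^3 = 0.01·0.001 = 0.00001

0.00001


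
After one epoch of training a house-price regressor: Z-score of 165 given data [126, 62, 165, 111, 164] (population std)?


μ = 125.6, σ = 38.1712
z = (165 - 125.6)/38.1712 = 1.0322

1.0322


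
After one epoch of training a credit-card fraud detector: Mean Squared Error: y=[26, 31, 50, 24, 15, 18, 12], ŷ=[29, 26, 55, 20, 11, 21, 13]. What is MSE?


Squared errors: (26-29)²=9, (31-26)²=25, (50-55)²=25, (24-20)²=16, (15-11)²=16, (18-21)²=9, (12-13)²=1
Sum = 101
MSE = 101/7 = 101/7

101/7


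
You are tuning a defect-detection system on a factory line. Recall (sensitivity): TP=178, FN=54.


Recall = TP/(TP+FN)
= 178/(178+54)
= 178/232 = 76.72%

76.72%


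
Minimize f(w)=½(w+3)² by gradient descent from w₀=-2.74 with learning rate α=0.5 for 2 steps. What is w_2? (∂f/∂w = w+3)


step 1: grad = -2.74+3 = 0.26; w = -2.74 - 0.5·(0.26) = -2.87
step 2: grad = -2.87+3 = 0.13; w = -2.87 - 0.5·(0.13) = -2.935

-2.935
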